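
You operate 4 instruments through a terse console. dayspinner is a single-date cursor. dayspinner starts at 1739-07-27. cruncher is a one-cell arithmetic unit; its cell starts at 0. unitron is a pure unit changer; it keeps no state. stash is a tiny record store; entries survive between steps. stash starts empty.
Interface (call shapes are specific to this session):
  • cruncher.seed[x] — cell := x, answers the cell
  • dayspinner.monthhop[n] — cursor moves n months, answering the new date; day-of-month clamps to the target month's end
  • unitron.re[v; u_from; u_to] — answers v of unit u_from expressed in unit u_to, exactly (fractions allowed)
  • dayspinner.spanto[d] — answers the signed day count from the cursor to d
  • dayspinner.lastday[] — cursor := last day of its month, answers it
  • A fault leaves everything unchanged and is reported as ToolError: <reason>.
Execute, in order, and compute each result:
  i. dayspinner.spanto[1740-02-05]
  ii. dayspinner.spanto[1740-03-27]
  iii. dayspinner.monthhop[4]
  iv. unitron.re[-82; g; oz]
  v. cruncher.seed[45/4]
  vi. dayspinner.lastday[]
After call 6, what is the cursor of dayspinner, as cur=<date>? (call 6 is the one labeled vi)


% 1. spanto(d='1740-02-05') => 193
% 2. spanto(d='1740-03-27') => 244
% 3. monthhop(n='4') => 1739-11-27
% 4. re(v='-82', u_from='g', u_to='oz') => -131200000/45359237
% 5. seed(x='45/4') => 45/4
% 6. lastday() => 1739-11-30

Answer: cur=1739-11-30


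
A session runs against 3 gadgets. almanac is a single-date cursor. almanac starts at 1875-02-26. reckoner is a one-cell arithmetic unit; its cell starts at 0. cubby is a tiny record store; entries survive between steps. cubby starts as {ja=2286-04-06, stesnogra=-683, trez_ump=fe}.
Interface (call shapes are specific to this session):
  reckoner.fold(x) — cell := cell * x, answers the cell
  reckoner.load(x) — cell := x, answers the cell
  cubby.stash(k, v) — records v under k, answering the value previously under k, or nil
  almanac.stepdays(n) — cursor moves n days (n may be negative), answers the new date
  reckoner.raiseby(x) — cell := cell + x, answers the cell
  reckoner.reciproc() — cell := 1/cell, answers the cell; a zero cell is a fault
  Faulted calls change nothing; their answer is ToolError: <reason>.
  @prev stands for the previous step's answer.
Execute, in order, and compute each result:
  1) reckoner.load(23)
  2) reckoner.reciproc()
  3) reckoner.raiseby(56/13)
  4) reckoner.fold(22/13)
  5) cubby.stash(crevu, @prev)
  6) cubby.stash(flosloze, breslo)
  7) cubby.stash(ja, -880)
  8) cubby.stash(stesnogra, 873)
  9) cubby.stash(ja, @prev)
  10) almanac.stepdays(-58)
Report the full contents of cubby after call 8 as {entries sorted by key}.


>>> load x: 23
= 23
>>> reciproc
= 1/23
>>> raiseby x: 56/13
= 1301/299
>>> fold x: 22/13
= 28622/3887
>>> stash k: crevu v: @prev
= nil
>>> stash k: flosloze v: breslo
= nil
>>> stash k: ja v: -880
= 2286-04-06
>>> stash k: stesnogra v: 873
= -683
>>> stash k: ja v: @prev
= -880
>>> stepdays n: -58
= 1874-12-30

Answer: {crevu=28622/3887, flosloze=breslo, ja=-880, stesnogra=873, trez_ump=fe}


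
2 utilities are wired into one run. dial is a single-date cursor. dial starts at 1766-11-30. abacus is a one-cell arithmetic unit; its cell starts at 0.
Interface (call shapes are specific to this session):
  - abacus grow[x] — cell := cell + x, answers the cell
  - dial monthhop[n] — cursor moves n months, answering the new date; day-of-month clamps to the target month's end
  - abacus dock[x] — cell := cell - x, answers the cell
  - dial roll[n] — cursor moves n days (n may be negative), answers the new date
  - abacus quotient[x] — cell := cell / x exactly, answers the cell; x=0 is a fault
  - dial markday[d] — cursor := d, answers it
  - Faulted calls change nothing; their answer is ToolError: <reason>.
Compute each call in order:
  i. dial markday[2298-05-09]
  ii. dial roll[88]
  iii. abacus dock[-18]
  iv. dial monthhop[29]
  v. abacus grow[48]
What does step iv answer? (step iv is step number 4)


$ dial markday d: 2298-05-09
[out] 2298-05-09
$ dial roll n: 88
[out] 2298-08-05
$ abacus dock x: -18
[out] 18
$ dial monthhop n: 29
[out] 2301-01-05
$ abacus grow x: 48
[out] 66

Answer: 2301-01-05


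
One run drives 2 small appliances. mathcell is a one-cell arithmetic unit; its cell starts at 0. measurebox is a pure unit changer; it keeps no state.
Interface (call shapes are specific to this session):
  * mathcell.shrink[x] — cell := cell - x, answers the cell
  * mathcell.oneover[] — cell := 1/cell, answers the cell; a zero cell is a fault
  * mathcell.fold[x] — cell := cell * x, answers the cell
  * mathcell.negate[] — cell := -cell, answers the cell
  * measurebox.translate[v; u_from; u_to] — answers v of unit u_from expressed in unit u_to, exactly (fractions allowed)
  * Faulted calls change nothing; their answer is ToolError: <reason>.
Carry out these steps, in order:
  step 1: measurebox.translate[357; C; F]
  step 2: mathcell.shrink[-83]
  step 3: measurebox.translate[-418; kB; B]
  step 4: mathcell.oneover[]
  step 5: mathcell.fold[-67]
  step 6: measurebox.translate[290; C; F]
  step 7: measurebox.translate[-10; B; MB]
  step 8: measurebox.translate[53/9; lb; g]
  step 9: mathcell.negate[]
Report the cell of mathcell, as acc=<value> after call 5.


% translate(v=357, u_from=C, u_to=F) == 3373/5
% shrink(x=-83) == 83
% translate(v=-418, u_from=kB, u_to=B) == -418000
% oneover() == 1/83
% fold(x=-67) == -67/83
% translate(v=290, u_from=C, u_to=F) == 554
% translate(v=-10, u_from=B, u_to=MB) == -1/100000
% translate(v=53/9, u_from=lb, u_to=g) == 2404039561/900000
% negate() == 67/83

Answer: acc=-67/83


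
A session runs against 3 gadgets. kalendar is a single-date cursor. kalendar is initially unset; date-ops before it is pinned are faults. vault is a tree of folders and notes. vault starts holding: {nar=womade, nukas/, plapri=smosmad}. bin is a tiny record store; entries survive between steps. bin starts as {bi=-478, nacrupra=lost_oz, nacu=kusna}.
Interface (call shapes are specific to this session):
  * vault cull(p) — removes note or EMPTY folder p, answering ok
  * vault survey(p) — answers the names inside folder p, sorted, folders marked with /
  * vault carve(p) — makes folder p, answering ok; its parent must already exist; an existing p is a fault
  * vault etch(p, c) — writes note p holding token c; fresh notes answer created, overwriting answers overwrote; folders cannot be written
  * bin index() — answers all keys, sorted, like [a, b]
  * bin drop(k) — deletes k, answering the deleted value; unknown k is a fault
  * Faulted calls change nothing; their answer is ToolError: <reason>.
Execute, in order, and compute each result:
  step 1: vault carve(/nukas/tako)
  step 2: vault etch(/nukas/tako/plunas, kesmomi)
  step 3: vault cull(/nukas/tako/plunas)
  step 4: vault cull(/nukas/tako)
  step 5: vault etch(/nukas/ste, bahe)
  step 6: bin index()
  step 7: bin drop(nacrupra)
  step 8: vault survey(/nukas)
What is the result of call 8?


Invoking vault carve with p=/nukas/tako, → ok.
Next I call vault etch with p=/nukas/tako/plunas, c=kesmomi, and observe created.
Now I run vault cull with p=/nukas/tako/plunas, and observe ok.
Now I run vault cull with p=/nukas/tako, yielding ok.
Next I call vault etch with p=/nukas/ste, c=bahe, which returns created.
Invoking bin index(): [bi, nacrupra, nacu].
Using bin drop with k=nacrupra, — result: lost_oz.
Now I run vault survey with p=/nukas, → [ste].

Answer: [ste]


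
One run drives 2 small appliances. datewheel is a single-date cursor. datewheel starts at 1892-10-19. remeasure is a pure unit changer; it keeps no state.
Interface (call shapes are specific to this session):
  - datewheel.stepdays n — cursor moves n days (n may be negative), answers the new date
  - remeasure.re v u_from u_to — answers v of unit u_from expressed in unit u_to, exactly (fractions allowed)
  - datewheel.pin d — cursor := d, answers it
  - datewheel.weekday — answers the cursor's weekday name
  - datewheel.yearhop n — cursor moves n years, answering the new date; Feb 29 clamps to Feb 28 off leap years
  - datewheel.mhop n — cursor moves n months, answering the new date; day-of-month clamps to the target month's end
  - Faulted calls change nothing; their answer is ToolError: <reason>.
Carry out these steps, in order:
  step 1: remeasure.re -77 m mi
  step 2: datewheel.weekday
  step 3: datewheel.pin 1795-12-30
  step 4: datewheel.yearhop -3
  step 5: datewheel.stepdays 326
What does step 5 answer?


I run re on v: -77, u_from: m, u_to: mi, yielding -875/18288.
Now I run weekday, giving Wednesday.
I invoke pin on d: 1795-12-30, giving 1795-12-30.
I use yearhop on n: -3, and see 1792-12-30.
Then stepdays on n: 326, which returns 1793-11-21.

Answer: 1793-11-21


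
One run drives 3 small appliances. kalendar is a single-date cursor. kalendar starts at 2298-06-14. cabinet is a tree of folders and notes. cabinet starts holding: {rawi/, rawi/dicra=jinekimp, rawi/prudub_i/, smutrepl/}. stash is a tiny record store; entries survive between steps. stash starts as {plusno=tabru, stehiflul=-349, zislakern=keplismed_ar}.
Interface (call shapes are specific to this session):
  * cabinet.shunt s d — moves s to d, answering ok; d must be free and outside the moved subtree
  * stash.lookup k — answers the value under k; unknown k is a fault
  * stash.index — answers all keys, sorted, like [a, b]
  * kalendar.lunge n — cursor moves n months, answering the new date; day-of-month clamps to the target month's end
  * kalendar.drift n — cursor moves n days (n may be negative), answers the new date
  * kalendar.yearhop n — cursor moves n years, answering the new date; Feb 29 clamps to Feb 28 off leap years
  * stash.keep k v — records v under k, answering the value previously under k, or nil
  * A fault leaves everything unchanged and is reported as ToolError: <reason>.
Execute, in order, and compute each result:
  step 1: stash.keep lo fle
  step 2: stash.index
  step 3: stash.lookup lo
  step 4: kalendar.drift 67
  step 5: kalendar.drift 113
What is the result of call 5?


Answer: 2298-12-11

Derivation:
Now I run stash.keep with k='lo', v='fle', and observe nil.
Then stash.index(), which returns [lo, plusno, stehiflul, zislakern].
I use stash.lookup with k='lo': fle.
I invoke kalendar.drift with n='67': 2298-08-20.
I use kalendar.drift with n='113', yielding 2298-12-11.


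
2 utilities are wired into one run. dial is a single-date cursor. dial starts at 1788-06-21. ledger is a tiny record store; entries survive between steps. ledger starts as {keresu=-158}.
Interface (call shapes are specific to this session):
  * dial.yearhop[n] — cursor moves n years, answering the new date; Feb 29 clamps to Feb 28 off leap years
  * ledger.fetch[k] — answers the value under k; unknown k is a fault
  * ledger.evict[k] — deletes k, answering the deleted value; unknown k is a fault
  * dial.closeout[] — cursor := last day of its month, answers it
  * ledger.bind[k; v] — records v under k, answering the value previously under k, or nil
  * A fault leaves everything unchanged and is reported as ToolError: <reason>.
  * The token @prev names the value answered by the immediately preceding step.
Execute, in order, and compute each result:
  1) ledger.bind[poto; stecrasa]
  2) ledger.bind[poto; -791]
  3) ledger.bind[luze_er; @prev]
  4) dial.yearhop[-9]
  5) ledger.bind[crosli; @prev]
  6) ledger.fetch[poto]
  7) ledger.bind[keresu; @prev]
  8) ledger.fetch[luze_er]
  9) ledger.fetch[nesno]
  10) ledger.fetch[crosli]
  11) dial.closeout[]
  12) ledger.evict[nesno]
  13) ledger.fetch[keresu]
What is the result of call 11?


# ledger.bind(poto, stecrasa) == nil
# ledger.bind(poto, -791) == stecrasa
# ledger.bind(luze_er, @prev) == nil
# dial.yearhop(-9) == 1779-06-21
# ledger.bind(crosli, @prev) == nil
# ledger.fetch(poto) == -791
# ledger.bind(keresu, @prev) == -158
# ledger.fetch(luze_er) == stecrasa
# ledger.fetch(nesno) == ToolError: no such key nesno
# ledger.fetch(crosli) == 1779-06-21
# dial.closeout() == 1779-06-30
# ledger.evict(nesno) == ToolError: no such key nesno
# ledger.fetch(keresu) == -791

Answer: 1779-06-30


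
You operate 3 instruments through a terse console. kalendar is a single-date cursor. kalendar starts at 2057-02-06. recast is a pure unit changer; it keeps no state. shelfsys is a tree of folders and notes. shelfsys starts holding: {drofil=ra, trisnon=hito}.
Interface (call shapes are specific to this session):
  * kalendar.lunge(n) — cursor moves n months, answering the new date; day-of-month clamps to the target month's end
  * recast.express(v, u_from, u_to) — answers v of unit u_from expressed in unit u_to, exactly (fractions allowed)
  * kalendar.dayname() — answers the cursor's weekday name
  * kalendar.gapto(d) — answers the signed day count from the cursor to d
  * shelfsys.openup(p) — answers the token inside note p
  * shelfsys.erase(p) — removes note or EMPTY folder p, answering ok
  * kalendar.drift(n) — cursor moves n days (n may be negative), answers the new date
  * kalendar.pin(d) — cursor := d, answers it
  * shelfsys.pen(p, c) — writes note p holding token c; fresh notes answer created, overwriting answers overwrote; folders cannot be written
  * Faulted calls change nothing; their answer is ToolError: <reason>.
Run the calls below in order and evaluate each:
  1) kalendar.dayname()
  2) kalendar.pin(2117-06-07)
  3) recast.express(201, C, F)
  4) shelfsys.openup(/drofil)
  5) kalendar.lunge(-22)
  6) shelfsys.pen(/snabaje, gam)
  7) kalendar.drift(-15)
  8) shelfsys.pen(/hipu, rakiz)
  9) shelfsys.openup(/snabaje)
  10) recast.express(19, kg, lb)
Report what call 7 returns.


# 1. kalendar.dayname() -> Tuesday
# 2. kalendar.pin(d='2117-06-07') -> 2117-06-07
# 3. recast.express(v='201', u_from='C', u_to='F') -> 1969/5
# 4. shelfsys.openup(p='/drofil') -> ra
# 5. kalendar.lunge(n='-22') -> 2115-08-07
# 6. shelfsys.pen(p='/snabaje', c='gam') -> created
# 7. kalendar.drift(n='-15') -> 2115-07-23
# 8. shelfsys.pen(p='/hipu', c='rakiz') -> created
# 9. shelfsys.openup(p='/snabaje') -> gam
# 10. recast.express(v='19', u_from='kg', u_to='lb') -> 1900000000/45359237

Answer: 2115-07-23


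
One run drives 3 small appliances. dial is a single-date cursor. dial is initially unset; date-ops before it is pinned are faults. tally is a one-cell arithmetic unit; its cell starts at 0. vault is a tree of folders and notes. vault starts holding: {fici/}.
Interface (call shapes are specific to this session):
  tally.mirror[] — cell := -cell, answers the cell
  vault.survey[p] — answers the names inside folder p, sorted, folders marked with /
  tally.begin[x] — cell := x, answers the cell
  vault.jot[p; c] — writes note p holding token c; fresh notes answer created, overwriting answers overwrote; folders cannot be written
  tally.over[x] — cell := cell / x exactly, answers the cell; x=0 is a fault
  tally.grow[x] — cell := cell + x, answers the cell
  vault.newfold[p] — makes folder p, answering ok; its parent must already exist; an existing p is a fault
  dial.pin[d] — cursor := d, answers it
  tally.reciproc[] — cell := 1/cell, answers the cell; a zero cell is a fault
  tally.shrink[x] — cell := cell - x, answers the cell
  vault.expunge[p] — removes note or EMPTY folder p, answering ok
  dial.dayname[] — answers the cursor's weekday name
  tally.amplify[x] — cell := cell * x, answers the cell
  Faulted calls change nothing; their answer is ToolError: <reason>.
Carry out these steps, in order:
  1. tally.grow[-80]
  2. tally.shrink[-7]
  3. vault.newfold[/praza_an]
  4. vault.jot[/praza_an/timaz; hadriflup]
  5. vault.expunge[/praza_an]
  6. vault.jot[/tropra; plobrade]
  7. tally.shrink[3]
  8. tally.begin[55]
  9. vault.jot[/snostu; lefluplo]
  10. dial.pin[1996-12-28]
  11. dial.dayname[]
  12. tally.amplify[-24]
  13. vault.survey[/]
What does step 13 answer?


Answer: [fici/, praza_an/, snostu, tropra]

Derivation:
% grow(x: -80) => -80
% shrink(x: -7) => -73
% newfold(p: /praza_an) => ok
% jot(p: /praza_an/timaz, c: hadriflup) => created
% expunge(p: /praza_an) => ToolError: not empty
% jot(p: /tropra, c: plobrade) => created
% shrink(x: 3) => -76
% begin(x: 55) => 55
% jot(p: /snostu, c: lefluplo) => created
% pin(d: 1996-12-28) => 1996-12-28
% dayname() => Saturday
% amplify(x: -24) => -1320
% survey(p: /) => [fici/, praza_an/, snostu, tropra]


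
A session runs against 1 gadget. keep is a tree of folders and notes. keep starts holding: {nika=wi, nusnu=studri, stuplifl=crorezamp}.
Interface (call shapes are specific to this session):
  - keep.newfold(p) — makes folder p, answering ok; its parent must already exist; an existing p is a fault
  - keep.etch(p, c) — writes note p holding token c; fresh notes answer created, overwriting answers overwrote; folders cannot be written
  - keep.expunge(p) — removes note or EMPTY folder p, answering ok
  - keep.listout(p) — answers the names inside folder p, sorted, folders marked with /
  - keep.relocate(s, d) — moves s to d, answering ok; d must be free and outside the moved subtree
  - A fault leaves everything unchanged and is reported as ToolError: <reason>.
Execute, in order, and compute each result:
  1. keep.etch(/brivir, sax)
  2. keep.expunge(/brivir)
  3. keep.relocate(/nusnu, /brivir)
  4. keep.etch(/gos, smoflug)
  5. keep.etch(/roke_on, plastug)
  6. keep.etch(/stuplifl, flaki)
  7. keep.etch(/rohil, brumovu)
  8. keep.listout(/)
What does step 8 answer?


-- keep.etch(/brivir, sax) -> created
-- keep.expunge(/brivir) -> ok
-- keep.relocate(/nusnu, /brivir) -> ok
-- keep.etch(/gos, smoflug) -> created
-- keep.etch(/roke_on, plastug) -> created
-- keep.etch(/stuplifl, flaki) -> overwrote
-- keep.etch(/rohil, brumovu) -> created
-- keep.listout(/) -> [brivir, gos, nika, rohil, roke_on, stuplifl]

Answer: [brivir, gos, nika, rohil, roke_on, stuplifl]


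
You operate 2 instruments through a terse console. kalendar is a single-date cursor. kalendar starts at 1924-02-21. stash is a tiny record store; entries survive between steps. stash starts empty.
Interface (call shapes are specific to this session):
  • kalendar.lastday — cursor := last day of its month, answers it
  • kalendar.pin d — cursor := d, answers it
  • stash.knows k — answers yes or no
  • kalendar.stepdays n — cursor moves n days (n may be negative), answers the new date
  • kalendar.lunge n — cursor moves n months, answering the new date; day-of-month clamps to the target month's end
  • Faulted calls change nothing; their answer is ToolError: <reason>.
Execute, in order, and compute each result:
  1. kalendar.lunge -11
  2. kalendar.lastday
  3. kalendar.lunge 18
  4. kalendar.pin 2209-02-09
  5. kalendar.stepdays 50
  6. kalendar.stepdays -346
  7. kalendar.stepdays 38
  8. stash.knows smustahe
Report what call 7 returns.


Answer: 2208-05-27

Derivation:
-- kalendar.lunge(n='-11') == 1923-03-21
-- kalendar.lastday() == 1923-03-31
-- kalendar.lunge(n='18') == 1924-09-30
-- kalendar.pin(d='2209-02-09') == 2209-02-09
-- kalendar.stepdays(n='50') == 2209-03-31
-- kalendar.stepdays(n='-346') == 2208-04-19
-- kalendar.stepdays(n='38') == 2208-05-27
-- stash.knows(k='smustahe') == no


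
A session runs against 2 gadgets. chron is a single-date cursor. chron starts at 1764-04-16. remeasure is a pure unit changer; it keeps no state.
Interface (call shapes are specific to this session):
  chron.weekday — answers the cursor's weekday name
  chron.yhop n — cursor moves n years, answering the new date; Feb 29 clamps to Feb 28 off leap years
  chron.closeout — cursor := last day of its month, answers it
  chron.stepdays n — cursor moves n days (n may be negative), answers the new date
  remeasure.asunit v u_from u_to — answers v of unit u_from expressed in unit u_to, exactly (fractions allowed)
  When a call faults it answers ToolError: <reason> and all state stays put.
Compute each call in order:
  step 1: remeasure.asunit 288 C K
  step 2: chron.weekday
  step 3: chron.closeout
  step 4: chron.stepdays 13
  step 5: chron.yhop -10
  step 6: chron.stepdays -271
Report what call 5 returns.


>> asunit(v=288, u_from=C, u_to=K)
<< 11223/20
>> weekday()
<< Monday
>> closeout()
<< 1764-04-30
>> stepdays(n=13)
<< 1764-05-13
>> yhop(n=-10)
<< 1754-05-13
>> stepdays(n=-271)
<< 1753-08-15

Answer: 1754-05-13


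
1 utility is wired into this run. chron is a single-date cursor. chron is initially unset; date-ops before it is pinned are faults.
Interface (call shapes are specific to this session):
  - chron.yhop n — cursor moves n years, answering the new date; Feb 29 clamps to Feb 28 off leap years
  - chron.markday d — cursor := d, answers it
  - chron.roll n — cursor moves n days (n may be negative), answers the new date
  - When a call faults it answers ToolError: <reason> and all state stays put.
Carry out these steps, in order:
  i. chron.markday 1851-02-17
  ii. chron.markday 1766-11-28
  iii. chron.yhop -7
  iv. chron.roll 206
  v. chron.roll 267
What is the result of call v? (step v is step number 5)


-> markday(d: 1851-02-17)
<- 1851-02-17
-> markday(d: 1766-11-28)
<- 1766-11-28
-> yhop(n: -7)
<- 1759-11-28
-> roll(n: 206)
<- 1760-06-21
-> roll(n: 267)
<- 1761-03-15

Answer: 1761-03-15


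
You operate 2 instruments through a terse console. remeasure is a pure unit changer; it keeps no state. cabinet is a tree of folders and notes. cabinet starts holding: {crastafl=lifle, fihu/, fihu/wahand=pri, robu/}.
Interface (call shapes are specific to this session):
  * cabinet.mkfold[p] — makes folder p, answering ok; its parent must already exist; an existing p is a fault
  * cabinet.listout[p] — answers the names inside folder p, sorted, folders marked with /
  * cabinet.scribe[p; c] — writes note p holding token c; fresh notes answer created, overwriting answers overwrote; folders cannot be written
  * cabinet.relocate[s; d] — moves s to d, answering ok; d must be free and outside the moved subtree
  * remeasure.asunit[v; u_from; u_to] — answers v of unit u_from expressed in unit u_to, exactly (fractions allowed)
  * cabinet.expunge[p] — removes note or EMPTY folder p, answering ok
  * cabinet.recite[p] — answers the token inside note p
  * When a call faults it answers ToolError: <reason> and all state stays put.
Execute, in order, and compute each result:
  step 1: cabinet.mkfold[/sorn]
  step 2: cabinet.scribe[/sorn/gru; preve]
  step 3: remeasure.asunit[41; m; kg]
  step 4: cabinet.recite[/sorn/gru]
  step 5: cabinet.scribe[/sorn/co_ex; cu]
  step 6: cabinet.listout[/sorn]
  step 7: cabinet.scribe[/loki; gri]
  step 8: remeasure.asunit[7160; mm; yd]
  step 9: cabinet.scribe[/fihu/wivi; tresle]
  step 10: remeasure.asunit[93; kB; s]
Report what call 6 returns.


Answer: [co_ex, gru]

Derivation:
! 1. cabinet.mkfold(p→/sorn) -> ok
! 2. cabinet.scribe(p→/sorn/gru, c→preve) -> created
! 3. remeasure.asunit(v→41, u_from→m, u_to→kg) -> ToolError: incompatible units
! 4. cabinet.recite(p→/sorn/gru) -> preve
! 5. cabinet.scribe(p→/sorn/co_ex, c→cu) -> created
! 6. cabinet.listout(p→/sorn) -> [co_ex, gru]
! 7. cabinet.scribe(p→/loki, c→gri) -> created
! 8. remeasure.asunit(v→7160, u_from→mm, u_to→yd) -> 8950/1143
! 9. cabinet.scribe(p→/fihu/wivi, c→tresle) -> created
! 10. remeasure.asunit(v→93, u_from→kB, u_to→s) -> ToolError: incompatible units


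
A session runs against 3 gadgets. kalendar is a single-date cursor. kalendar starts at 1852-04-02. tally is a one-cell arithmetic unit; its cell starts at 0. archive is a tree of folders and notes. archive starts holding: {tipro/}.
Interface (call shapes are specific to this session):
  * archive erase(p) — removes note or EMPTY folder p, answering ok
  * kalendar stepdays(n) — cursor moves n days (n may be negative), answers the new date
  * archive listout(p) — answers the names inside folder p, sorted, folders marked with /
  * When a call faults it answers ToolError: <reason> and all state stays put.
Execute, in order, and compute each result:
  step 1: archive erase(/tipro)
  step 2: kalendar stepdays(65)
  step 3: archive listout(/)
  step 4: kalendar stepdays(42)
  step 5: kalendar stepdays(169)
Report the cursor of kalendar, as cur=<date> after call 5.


Answer: cur=1853-01-03

Derivation:
Invoking archive erase on p='/tipro': ok.
Then kalendar stepdays on n='65', giving 1852-06-06.
I invoke archive listout on p='/', and see [].
Now I run kalendar stepdays on n='42', which returns 1852-07-18.
Using kalendar stepdays on n='169', giving 1853-01-03.


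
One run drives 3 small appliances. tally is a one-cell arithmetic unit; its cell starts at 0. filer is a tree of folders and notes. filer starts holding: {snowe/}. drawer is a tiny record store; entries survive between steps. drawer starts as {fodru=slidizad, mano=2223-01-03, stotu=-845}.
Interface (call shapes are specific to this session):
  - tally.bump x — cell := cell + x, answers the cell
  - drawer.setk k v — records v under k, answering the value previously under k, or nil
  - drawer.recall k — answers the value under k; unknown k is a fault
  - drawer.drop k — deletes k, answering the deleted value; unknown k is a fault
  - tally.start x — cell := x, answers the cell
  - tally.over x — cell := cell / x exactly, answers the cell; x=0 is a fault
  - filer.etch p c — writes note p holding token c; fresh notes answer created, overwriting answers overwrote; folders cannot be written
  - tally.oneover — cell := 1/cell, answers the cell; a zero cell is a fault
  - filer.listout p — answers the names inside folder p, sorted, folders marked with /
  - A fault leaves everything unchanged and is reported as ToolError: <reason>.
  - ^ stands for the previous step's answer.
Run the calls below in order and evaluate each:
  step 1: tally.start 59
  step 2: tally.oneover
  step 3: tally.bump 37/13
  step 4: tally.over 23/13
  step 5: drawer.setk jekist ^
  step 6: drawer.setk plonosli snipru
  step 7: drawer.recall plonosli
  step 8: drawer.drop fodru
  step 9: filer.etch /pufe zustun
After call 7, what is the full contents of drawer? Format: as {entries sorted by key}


# tally.start(x→59) : 59
# tally.oneover() : 1/59
# tally.bump(x→37/13) : 2196/767
# tally.over(x→23/13) : 2196/1357
# drawer.setk(k→jekist, v→^) : nil
# drawer.setk(k→plonosli, v→snipru) : nil
# drawer.recall(k→plonosli) : snipru
# drawer.drop(k→fodru) : slidizad
# filer.etch(p→/pufe, c→zustun) : created

Answer: {fodru=slidizad, jekist=2196/1357, mano=2223-01-03, plonosli=snipru, stotu=-845}


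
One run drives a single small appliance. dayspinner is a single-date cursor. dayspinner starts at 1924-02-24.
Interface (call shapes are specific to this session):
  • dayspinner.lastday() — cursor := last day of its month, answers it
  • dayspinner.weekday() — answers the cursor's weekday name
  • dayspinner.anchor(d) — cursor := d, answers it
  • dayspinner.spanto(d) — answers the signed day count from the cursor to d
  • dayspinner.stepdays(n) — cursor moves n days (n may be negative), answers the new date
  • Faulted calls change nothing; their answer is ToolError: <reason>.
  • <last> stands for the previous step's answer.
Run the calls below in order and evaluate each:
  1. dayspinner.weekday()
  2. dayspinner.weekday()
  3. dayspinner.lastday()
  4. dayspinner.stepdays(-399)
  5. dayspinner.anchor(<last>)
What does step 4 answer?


Answer: 1923-01-26

Derivation:
;; 1. weekday() => Sunday
;; 2. weekday() => Sunday
;; 3. lastday() => 1924-02-29
;; 4. stepdays(n=-399) => 1923-01-26
;; 5. anchor(d=<last>) => 1923-01-26


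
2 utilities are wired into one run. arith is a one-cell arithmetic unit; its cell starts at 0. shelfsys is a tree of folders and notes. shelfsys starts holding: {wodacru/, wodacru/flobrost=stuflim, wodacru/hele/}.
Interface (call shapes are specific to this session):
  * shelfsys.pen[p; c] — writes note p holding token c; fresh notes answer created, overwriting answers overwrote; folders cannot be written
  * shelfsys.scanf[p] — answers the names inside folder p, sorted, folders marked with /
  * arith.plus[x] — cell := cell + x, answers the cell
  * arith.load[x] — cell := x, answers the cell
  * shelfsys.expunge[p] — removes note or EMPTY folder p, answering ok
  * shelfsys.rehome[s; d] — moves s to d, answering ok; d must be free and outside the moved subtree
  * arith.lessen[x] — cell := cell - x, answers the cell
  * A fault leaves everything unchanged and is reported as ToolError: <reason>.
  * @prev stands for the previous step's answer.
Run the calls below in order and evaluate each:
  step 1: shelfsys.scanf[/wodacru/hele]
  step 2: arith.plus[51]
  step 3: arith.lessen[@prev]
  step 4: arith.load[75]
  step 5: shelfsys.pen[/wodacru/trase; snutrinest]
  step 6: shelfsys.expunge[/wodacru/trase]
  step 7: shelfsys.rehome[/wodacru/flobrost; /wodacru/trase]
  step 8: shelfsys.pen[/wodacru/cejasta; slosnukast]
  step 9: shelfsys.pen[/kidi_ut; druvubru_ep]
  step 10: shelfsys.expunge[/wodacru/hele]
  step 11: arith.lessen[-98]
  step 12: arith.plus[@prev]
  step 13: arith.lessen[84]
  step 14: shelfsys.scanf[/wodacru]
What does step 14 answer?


Answer: [cejasta, trase]

Derivation:
$ shelfsys.scanf p: /wodacru/hele
= []
$ arith.plus x: 51
= 51
$ arith.lessen x: @prev
= 0
$ arith.load x: 75
= 75
$ shelfsys.pen p: /wodacru/trase c: snutrinest
= created
$ shelfsys.expunge p: /wodacru/trase
= ok
$ shelfsys.rehome s: /wodacru/flobrost d: /wodacru/trase
= ok
$ shelfsys.pen p: /wodacru/cejasta c: slosnukast
= created
$ shelfsys.pen p: /kidi_ut c: druvubru_ep
= created
$ shelfsys.expunge p: /wodacru/hele
= ok
$ arith.lessen x: -98
= 173
$ arith.plus x: @prev
= 346
$ arith.lessen x: 84
= 262
$ shelfsys.scanf p: /wodacru
= [cejasta, trase]


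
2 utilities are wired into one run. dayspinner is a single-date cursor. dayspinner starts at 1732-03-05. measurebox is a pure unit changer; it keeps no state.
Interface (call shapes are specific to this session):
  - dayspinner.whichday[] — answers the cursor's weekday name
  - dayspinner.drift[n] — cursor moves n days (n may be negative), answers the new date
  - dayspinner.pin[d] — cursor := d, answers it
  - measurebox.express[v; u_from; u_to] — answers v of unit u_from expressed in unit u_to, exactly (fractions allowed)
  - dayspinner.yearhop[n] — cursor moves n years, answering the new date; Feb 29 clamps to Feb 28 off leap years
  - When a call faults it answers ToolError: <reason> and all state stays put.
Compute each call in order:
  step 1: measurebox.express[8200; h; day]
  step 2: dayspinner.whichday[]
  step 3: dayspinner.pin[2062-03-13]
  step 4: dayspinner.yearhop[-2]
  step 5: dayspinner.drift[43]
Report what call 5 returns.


Answer: 2060-04-25

Derivation:
$ measurebox.express v→8200 u_from→h u_to→day
[out] 1025/3
$ dayspinner.whichday
[out] Wednesday
$ dayspinner.pin d→2062-03-13
[out] 2062-03-13
$ dayspinner.yearhop n→-2
[out] 2060-03-13
$ dayspinner.drift n→43
[out] 2060-04-25


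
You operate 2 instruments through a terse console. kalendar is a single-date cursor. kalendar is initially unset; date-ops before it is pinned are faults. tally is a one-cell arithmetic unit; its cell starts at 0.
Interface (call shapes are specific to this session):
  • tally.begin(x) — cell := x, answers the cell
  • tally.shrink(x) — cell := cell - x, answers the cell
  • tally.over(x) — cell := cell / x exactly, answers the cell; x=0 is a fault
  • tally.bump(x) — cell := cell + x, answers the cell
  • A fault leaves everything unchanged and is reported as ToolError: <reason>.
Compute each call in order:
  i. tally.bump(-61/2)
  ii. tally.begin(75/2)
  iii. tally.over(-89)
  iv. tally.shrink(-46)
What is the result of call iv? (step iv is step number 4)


Do: tally.bump[-61/2]
See: -61/2
Do: tally.begin[75/2]
See: 75/2
Do: tally.over[-89]
See: -75/178
Do: tally.shrink[-46]
See: 8113/178

Answer: 8113/178


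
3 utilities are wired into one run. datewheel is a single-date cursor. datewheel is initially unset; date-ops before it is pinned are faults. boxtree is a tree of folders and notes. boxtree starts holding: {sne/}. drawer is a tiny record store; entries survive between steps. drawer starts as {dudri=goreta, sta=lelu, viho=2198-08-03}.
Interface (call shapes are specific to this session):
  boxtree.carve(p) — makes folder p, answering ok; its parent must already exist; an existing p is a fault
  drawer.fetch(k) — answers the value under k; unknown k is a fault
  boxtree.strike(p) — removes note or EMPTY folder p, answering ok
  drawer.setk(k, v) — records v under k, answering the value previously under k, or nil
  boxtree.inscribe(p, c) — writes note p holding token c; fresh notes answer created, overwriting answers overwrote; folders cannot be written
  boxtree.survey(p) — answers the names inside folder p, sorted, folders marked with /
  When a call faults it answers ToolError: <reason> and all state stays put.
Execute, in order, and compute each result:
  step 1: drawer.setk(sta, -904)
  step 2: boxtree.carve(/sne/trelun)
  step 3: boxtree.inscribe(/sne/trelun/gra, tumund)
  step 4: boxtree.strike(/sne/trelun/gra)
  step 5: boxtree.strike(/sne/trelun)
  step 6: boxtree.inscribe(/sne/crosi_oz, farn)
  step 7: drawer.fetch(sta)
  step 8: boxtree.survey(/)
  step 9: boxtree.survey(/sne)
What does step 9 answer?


·→ drawer.setk(k→sta, v→-904)
·← lelu
·→ boxtree.carve(p→/sne/trelun)
·← ok
·→ boxtree.inscribe(p→/sne/trelun/gra, c→tumund)
·← created
·→ boxtree.strike(p→/sne/trelun/gra)
·← ok
·→ boxtree.strike(p→/sne/trelun)
·← ok
·→ boxtree.inscribe(p→/sne/crosi_oz, c→farn)
·← created
·→ drawer.fetch(k→sta)
·← -904
·→ boxtree.survey(p→/)
·← [sne/]
·→ boxtree.survey(p→/sne)
·← [crosi_oz]

Answer: [crosi_oz]


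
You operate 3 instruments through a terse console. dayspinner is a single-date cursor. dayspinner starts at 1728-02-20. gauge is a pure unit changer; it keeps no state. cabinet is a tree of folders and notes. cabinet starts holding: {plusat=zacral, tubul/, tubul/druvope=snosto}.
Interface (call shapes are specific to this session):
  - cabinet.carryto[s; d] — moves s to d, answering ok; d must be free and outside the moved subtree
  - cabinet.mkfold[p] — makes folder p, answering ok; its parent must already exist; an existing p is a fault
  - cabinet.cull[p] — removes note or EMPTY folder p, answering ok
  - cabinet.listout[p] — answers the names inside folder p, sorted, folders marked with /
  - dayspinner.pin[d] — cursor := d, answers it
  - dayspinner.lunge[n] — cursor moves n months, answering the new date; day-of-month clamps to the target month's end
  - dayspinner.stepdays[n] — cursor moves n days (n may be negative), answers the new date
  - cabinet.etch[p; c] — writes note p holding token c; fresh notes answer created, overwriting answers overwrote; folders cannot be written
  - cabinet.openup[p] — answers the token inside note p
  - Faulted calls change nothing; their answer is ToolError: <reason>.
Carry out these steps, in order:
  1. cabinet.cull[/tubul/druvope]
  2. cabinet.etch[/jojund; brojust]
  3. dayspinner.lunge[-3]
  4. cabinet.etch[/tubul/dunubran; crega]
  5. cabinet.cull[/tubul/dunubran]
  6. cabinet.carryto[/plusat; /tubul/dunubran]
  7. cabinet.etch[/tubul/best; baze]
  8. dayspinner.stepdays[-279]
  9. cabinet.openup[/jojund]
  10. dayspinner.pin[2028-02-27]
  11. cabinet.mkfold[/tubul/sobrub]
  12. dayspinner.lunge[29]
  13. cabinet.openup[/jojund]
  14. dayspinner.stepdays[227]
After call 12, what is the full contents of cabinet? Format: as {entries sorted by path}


Answer: {jojund=brojust, tubul/, tubul/best=baze, tubul/dunubran=zacral, tubul/sobrub/}

Derivation:
Calling cabinet.cull passing p: /tubul/druvope, and observe ok.
I use cabinet.etch passing p: /jojund, c: brojust, which returns created.
Using dayspinner.lunge passing n: -3, and observe 1727-11-20.
Then cabinet.etch passing p: /tubul/dunubran, c: crega, and see created.
I call cabinet.cull passing p: /tubul/dunubran, yielding ok.
I call cabinet.carryto passing s: /plusat, d: /tubul/dunubran: ok.
Then cabinet.etch passing p: /tubul/best, c: baze: created.
I try dayspinner.stepdays passing n: -279, and see 1727-02-14.
Calling cabinet.openup passing p: /jojund: brojust.
Using dayspinner.pin passing d: 2028-02-27, and see 2028-02-27.
I invoke cabinet.mkfold passing p: /tubul/sobrub, and see ok.
Invoking dayspinner.lunge passing n: 29, yielding 2030-07-27.
Calling cabinet.openup passing p: /jojund, and get brojust.
Now I run dayspinner.stepdays passing n: 227, which returns 2031-03-11.


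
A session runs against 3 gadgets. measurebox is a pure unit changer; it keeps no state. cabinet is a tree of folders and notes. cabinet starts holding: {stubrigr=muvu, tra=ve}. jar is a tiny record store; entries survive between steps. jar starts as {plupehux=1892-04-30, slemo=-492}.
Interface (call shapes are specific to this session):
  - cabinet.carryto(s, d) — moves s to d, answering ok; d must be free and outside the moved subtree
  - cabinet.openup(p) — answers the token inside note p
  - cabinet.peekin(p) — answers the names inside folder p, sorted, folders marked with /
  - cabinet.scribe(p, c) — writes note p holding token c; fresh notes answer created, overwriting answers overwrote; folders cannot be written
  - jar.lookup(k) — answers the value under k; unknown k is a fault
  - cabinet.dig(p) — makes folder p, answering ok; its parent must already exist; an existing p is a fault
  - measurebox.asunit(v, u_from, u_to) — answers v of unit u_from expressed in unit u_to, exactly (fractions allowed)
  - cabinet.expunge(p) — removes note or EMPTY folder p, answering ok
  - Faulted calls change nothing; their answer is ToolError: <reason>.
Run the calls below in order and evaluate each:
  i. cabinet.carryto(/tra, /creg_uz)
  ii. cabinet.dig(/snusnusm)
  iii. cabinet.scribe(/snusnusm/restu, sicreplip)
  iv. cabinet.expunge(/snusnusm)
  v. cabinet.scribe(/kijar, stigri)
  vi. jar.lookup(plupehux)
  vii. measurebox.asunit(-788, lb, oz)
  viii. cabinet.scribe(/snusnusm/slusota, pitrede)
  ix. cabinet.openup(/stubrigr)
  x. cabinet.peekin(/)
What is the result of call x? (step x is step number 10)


Answer: [creg_uz, kijar, snusnusm/, stubrigr]

Derivation:
~$ cabinet.carryto s: /tra d: /creg_uz
[out] ok
~$ cabinet.dig p: /snusnusm
[out] ok
~$ cabinet.scribe p: /snusnusm/restu c: sicreplip
[out] created
~$ cabinet.expunge p: /snusnusm
[out] ToolError: not empty
~$ cabinet.scribe p: /kijar c: stigri
[out] created
~$ jar.lookup k: plupehux
[out] 1892-04-30
~$ measurebox.asunit v: -788 u_from: lb u_to: oz
[out] -12608
~$ cabinet.scribe p: /snusnusm/slusota c: pitrede
[out] created
~$ cabinet.openup p: /stubrigr
[out] muvu
~$ cabinet.peekin p: /
[out] [creg_uz, kijar, snusnusm/, stubrigr]


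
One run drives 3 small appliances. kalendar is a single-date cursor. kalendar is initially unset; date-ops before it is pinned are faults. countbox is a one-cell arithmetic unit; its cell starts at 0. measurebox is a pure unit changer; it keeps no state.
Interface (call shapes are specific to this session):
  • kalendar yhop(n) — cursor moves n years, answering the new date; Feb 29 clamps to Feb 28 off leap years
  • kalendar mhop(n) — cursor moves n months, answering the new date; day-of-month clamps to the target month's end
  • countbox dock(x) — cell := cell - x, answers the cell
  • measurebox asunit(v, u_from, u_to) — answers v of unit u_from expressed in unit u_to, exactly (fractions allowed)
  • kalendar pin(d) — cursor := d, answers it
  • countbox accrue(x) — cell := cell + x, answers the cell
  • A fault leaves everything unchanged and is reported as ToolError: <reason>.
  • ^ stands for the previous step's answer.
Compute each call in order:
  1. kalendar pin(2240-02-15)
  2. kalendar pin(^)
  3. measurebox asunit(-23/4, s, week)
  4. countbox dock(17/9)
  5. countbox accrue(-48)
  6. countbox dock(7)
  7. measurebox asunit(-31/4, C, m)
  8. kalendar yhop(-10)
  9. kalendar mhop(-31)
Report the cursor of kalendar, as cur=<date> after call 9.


! 1. kalendar pin(d→2240-02-15) -> 2240-02-15
! 2. kalendar pin(d→^) -> 2240-02-15
! 3. measurebox asunit(v→-23/4, u_from→s, u_to→week) -> -23/2419200
! 4. countbox dock(x→17/9) -> -17/9
! 5. countbox accrue(x→-48) -> -449/9
! 6. countbox dock(x→7) -> -512/9
! 7. measurebox asunit(v→-31/4, u_from→C, u_to→m) -> ToolError: incompatible units
! 8. kalendar yhop(n→-10) -> 2230-02-15
! 9. kalendar mhop(n→-31) -> 2227-07-15

Answer: cur=2227-07-15
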